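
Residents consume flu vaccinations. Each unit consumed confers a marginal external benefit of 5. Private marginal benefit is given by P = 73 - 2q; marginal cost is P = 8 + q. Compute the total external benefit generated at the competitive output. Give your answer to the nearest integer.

108

Market equilibrium (private): 8 + q = 73 - 2q → q_m = 21.6667.
Total external benefit = MEB × q_m = 5 × 21.6667 = 108.3335.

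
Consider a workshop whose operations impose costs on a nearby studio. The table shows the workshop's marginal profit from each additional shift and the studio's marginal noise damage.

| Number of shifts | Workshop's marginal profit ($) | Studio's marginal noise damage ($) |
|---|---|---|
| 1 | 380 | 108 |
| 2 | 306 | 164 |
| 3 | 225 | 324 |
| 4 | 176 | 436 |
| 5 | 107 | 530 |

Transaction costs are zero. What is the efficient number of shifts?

Bargaining reaches the level where marginal profit last exceeds marginal noise damage.
That holds through level 2 (306 ≥ 164) but not at 3 (225 < 324).

2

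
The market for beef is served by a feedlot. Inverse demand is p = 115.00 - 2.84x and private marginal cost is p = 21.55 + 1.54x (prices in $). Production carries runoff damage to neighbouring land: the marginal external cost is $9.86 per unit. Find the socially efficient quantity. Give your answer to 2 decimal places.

Social marginal cost = private MC + MEC = 31.41 + 1.54x.
Set SMC = demand: 31.41 + 1.54x = 115.00 - 2.84x → x* = 19.0845.

x* = 19.08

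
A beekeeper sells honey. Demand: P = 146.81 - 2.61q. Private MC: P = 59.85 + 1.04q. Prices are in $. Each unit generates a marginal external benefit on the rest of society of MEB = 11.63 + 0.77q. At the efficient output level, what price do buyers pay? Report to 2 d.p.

P = $57.46

Social marginal cost = private MC − MEB = 48.22 + 0.27q.
Set SMC = demand: 48.22 + 0.27q = 146.81 - 2.61q → q* = 34.2326.
Consumer price on the demand curve at q*: 146.81 − 2.61×34.2326 = 57.4629.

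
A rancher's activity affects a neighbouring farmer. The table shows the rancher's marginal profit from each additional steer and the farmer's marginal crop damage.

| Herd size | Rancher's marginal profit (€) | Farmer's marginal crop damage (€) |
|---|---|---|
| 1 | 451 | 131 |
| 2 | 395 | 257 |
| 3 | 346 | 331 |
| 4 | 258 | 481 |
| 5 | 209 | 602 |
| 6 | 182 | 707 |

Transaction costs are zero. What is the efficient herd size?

Bargaining reaches the level where marginal profit last exceeds marginal crop damage.
That holds through level 3 (346 ≥ 331) but not at 4 (258 < 481).

3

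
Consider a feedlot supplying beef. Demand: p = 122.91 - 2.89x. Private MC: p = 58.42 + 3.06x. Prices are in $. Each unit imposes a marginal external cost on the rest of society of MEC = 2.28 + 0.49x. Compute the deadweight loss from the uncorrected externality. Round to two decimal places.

DWL = $4.47

Market equilibrium (private): 58.42 + 3.06x = 122.91 - 2.89x → x_m = 10.8387.
Social marginal cost = private MC + MEC = 60.70 + 3.55x.
Set SMC = demand: 60.70 + 3.55x = 122.91 - 2.89x → x* = 9.6599.
Height of the DWL triangle at x_m is SMC(x_m) − demand(x_m) = MEC(x_m) = 7.5909.
DWL = ½ × 1.1788 × 7.5909 = 4.4741.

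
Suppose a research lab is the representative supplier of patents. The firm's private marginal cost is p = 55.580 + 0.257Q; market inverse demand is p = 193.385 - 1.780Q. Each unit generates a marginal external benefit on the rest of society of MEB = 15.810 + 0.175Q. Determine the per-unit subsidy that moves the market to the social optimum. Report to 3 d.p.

Social marginal cost = private MC − MEB = 39.770 + 0.082Q.
Set SMC = demand: 39.770 + 0.082Q = 193.385 - 1.780Q → Q* = 82.5000.
The Pigouvian subsidy equals MEB at Q*: 15.810 + 0.175×82.5000 = 30.2475.

subsidy = 30.248 per unit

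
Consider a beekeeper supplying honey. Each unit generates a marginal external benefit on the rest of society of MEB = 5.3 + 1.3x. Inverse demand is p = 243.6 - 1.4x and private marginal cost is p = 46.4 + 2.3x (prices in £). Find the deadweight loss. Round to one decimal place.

DWL = £1159.0

Market equilibrium (private): 46.4 + 2.3x = 243.6 - 1.4x → x_m = 53.2973.
Social marginal cost = private MC − MEB = 41.1 + x.
Set SMC = demand: 41.1 + x = 243.6 - 1.4x → x* = 84.3750.
Height of the DWL triangle at x_m is demand(x_m) − SMC(x_m) = MEB(x_m) = 74.5865.
DWL = ½ × 31.0777 × 74.5865 = 1158.9884.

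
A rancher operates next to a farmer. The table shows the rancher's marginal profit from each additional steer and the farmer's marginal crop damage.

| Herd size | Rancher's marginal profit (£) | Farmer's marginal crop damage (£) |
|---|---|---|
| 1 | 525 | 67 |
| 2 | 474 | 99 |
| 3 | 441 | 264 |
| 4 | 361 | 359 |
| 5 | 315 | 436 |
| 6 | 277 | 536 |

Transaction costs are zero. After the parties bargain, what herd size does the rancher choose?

Bargaining reaches the level where marginal profit last exceeds marginal crop damage.
That holds through level 4 (361 ≥ 359) but not at 5 (315 < 436).

4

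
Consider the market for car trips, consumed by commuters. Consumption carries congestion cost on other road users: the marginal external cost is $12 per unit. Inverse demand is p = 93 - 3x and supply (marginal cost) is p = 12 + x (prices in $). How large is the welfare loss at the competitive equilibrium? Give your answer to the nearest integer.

DWL = $18

Market equilibrium (private): 12 + x = 93 - 3x → x_m = 20.2500.
Social marginal benefit = demand − MEC = 81 - 3x.
Set SMB = MC: 81 - 3x = 12 + x → x* = 17.2500.
Between x* and x_m the wedge MC − SMB runs linearly from 0 to MEC(x_m), so the loss is a triangle.
DWL = ½ × 3.0000 × 12.0000 = 18.0000.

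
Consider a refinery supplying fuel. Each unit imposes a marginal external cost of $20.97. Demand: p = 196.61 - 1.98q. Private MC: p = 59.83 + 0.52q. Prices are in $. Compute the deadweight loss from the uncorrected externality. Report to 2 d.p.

DWL = $87.95

Market equilibrium (private): 59.83 + 0.52q = 196.61 - 1.98q → q_m = 54.7120.
Social marginal cost = private MC + MEC = 80.80 + 0.52q.
Set SMC = demand: 80.80 + 0.52q = 196.61 - 1.98q → q* = 46.3240.
The loss is the area between SMC and demand from q* to q_m; with linear curves that's a triangle of height MEC(q_m).
DWL = ½ × 8.3880 × 20.9700 = 87.9482.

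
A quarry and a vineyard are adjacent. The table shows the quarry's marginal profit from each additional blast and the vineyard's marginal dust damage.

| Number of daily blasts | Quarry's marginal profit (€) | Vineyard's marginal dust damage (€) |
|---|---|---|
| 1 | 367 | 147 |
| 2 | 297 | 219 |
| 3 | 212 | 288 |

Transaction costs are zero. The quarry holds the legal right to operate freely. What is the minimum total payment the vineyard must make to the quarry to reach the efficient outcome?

€212

Left alone the quarry would choose level 3 (marginal profit stays positive).
Efficient level: k* = 2 (marginal profit ≥ marginal dust damage through 2).
The vineyard must at least cover the quarry's forgone profit from cutting 3→2: 212 = 212.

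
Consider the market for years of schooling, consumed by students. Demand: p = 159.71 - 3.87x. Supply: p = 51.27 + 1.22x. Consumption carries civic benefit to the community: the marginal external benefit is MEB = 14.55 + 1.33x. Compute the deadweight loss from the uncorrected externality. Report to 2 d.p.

DWL = 244.56

Market equilibrium (private): 51.27 + 1.22x = 159.71 - 3.87x → x_m = 21.3045.
Social marginal benefit = demand + MEB = 174.26 - 2.54x.
Set SMB = MC: 174.26 - 2.54x = 51.27 + 1.22x → x* = 32.7101.
The loss is the area between SMB and MC from x* to x_m; with linear curves that's a triangle of height MEB(x_m).
DWL = ½ × 11.4056 × 42.8850 = 244.5646.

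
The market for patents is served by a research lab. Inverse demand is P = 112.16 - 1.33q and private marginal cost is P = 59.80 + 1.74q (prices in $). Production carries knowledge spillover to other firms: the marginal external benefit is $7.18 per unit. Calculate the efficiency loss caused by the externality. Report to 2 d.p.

Market equilibrium (private): 59.80 + 1.74q = 112.16 - 1.33q → q_m = 17.0554.
Social marginal cost = private MC − MEB = 52.62 + 1.74q.
Set SMC = demand: 52.62 + 1.74q = 112.16 - 1.33q → q* = 19.3941.
Height of the DWL triangle at q_m is demand(q_m) − SMC(q_m) = MEB(q_m) = 7.1800.
DWL = ½ × 2.3387 × 7.1800 = 8.3959.

DWL = $8.40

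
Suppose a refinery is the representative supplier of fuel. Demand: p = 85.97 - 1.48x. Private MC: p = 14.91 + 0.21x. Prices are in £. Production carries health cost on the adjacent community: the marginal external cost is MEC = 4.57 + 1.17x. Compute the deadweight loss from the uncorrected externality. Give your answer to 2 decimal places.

DWL = £505.37

Market equilibrium (private): 14.91 + 0.21x = 85.97 - 1.48x → x_m = 42.0473.
Social marginal cost = private MC + MEC = 19.48 + 1.38x.
Set SMC = demand: 19.48 + 1.38x = 85.97 - 1.48x → x* = 23.2483.
Between x* and x_m the wedge SMC − demand runs linearly from 0 to MEC(x_m), so the loss is a triangle.
DWL = ½ × 18.7990 × 53.7654 = 505.3679.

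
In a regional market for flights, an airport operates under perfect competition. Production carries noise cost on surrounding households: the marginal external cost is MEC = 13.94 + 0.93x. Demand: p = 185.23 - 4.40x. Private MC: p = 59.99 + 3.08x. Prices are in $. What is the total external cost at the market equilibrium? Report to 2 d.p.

$363.76

Market equilibrium (private): 59.99 + 3.08x = 185.23 - 4.40x → x_m = 16.7433.
Total external cost = ∫₀^{x_m} (13.94 + 0.93x) dx = 13.94×16.7433 + ½×0.93×16.7433² = 363.7588.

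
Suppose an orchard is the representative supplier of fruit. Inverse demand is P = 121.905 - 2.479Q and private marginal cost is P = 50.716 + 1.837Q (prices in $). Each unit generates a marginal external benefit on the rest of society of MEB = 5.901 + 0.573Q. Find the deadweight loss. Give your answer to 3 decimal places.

DWL = $31.484

Market equilibrium (private): 50.716 + 1.837Q = 121.905 - 2.479Q → Q_m = 16.4942.
Social marginal cost = private MC − MEB = 44.815 + 1.264Q.
Set SMC = demand: 44.815 + 1.264Q = 121.905 - 2.479Q → Q* = 20.5958.
The loss is the area between SMC and demand from Q* to Q_m; with linear curves that's a triangle of height MEB(Q_m).
DWL = ½ × 4.1016 × 15.3522 = 31.4843.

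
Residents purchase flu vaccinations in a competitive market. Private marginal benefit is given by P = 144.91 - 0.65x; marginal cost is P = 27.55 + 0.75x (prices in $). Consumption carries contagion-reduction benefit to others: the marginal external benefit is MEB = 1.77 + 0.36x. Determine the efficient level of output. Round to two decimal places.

Social marginal benefit = demand + MEB = 146.68 - 0.29x.
Set SMB = MC: 146.68 - 0.29x = 27.55 + 0.75x → x* = 114.5481.

x* = 114.55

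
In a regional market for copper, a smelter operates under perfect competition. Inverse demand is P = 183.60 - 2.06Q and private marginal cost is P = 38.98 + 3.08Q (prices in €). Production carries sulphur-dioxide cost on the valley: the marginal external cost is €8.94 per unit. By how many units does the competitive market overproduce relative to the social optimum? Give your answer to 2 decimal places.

1.74 units

Market equilibrium (private): 38.98 + 3.08Q = 183.60 - 2.06Q → Q_m = 28.1362.
Social marginal cost = private MC + MEC = 47.92 + 3.08Q.
Set SMC = demand: 47.92 + 3.08Q = 183.60 - 2.06Q → Q* = 26.3969.
Gap = |28.1362 − 26.3969| = 1.7393.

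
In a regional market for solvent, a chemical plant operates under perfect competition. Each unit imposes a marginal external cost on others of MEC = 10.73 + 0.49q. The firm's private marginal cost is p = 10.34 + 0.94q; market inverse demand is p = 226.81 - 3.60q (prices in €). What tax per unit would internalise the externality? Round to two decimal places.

tax = €30.77 per unit

Social marginal cost = private MC + MEC = 21.07 + 1.43q.
Set SMC = demand: 21.07 + 1.43q = 226.81 - 3.60q → q* = 40.9026.
The Pigouvian tax equals MEC at q*: 10.73 + 0.49×40.9026 = 30.7723.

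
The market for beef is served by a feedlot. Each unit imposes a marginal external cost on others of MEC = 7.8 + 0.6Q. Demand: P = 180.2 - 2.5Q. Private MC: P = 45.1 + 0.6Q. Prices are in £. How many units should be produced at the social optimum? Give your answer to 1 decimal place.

Social marginal cost = private MC + MEC = 52.9 + 1.2Q.
Set SMC = demand: 52.9 + 1.2Q = 180.2 - 2.5Q → Q* = 34.4054.

Q* = 34.4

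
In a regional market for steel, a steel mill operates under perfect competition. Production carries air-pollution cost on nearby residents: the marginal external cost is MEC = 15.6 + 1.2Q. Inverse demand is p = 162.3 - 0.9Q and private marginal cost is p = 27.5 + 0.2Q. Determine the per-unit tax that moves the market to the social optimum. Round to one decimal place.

Social marginal cost = private MC + MEC = 43.1 + 1.4Q.
Set SMC = demand: 43.1 + 1.4Q = 162.3 - 0.9Q → Q* = 51.8261.
The Pigouvian tax equals MEC at Q*: 15.6 + 1.2×51.8261 = 77.7913.

tax = 77.8 per unit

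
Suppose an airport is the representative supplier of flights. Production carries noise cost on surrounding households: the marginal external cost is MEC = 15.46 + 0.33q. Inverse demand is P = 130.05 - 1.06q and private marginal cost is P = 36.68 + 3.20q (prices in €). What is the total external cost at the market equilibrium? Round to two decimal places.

€418.11

Market equilibrium (private): 36.68 + 3.20q = 130.05 - 1.06q → q_m = 21.9178.
Total external cost = ∫₀^{q_m} (15.46 + 0.33q) dq = 15.46×21.9178 + ½×0.33×21.9178² = 418.1135.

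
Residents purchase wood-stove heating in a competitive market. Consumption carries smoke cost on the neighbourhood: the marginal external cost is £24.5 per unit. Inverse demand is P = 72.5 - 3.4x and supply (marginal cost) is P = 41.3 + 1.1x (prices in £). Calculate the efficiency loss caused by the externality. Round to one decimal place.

DWL = £66.7

Market equilibrium (private): 41.3 + 1.1x = 72.5 - 3.4x → x_m = 6.9333.
Social marginal benefit = demand − MEC = 48.0 - 3.4x.
Set SMB = MC: 48.0 - 3.4x = 41.3 + 1.1x → x* = 1.4889.
The welfare-loss triangle has base |x_m − x*| and height MEC(x_m) (the vertical gap between SMB and MC is zero at x* and MEC at x_m).
DWL = ½ × 5.4444 × 24.5000 = 66.6939.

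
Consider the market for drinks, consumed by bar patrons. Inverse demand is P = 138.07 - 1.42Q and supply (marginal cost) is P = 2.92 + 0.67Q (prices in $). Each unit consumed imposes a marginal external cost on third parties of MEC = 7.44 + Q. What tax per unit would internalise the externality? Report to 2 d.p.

tax = $48.77 per unit

Social marginal benefit = demand − MEC = 130.63 - 2.42Q.
Set SMB = MC: 130.63 - 2.42Q = 2.92 + 0.67Q → Q* = 41.3301.
The Pigouvian tax equals MEC at Q*: 7.44 + 1.00×41.3301 = 48.7701.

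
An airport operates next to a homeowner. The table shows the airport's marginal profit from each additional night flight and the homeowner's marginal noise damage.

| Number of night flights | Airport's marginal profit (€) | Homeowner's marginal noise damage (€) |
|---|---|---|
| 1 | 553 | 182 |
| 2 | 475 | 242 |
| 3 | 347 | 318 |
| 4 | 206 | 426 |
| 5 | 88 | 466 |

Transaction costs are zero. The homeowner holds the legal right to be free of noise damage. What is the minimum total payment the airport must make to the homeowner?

€742

Efficient level: marginal profit ≥ marginal noise damage through level 3, so k* = 3.
With the homeowner holding the right, the airport must at least compensate total damage at k*: 182 + 242 + 318 = 742.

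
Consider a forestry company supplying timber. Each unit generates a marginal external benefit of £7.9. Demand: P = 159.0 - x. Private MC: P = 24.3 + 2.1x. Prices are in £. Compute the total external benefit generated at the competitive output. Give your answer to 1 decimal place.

Market equilibrium (private): 24.3 + 2.1x = 159.0 - x → x_m = 43.4516.
Total external benefit = MEB × x_m = 7.9 × 43.4516 = 343.2676.

£343.3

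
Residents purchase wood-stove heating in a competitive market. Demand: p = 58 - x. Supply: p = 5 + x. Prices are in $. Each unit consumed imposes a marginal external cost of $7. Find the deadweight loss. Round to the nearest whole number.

Market equilibrium (private): 5 + x = 58 - x → x_m = 26.5000.
Social marginal benefit = demand − MEC = 51 - x.
Set SMB = MC: 51 - x = 5 + x → x* = 23.0000.
The welfare-loss triangle has base |x_m − x*| and height MEC(x_m) (the vertical gap between SMB and MC is zero at x* and MEC at x_m).
DWL = ½ × 3.5000 × 7.0000 = 12.2500.

DWL = $12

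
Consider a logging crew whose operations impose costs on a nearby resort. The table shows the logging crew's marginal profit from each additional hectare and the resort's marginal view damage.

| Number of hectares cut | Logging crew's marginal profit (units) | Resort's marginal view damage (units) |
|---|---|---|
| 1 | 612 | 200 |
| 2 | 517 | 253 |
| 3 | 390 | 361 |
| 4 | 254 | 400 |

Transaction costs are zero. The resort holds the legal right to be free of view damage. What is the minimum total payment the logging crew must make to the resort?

814

Efficient level: marginal profit ≥ marginal view damage through level 3, so k* = 3.
With the resort holding the right, the logging crew must at least compensate total damage at k*: 200 + 253 + 361 = 814.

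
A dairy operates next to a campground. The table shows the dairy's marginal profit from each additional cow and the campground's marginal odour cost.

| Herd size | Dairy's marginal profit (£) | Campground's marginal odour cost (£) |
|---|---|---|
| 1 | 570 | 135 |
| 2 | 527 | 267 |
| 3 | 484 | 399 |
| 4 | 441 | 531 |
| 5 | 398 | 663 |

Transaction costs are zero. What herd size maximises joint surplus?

3

Bargaining reaches the level where marginal profit last exceeds marginal odour cost.
That holds through level 3 (484 ≥ 399) but not at 4 (441 < 531).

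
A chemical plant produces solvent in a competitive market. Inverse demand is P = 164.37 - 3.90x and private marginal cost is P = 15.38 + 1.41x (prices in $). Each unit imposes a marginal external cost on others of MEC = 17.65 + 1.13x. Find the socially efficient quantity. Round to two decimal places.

Social marginal cost = private MC + MEC = 33.03 + 2.54x.
Set SMC = demand: 33.03 + 2.54x = 164.37 - 3.90x → x* = 20.3944.

x* = 20.39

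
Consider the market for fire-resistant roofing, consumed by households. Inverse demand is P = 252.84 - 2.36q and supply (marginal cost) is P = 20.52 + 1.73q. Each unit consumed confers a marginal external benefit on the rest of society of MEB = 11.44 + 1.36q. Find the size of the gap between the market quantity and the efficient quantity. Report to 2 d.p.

Market equilibrium (private): 20.52 + 1.73q = 252.84 - 2.36q → q_m = 56.8020.
Social marginal benefit = demand + MEB = 264.28 - q.
Set SMB = MC: 264.28 - q = 20.52 + 1.73q → q* = 89.2894.
Gap = |56.8020 − 89.2894| = 32.4874.

32.49 units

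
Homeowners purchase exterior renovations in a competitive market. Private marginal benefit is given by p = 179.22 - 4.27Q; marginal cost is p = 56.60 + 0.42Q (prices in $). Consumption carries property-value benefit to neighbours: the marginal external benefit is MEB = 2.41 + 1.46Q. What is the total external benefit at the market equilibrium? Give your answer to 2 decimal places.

$562.01

Market equilibrium (private): 56.60 + 0.42Q = 179.22 - 4.27Q → Q_m = 26.1450.
Total external benefit = ∫₀^{Q_m} (2.41 + 1.46Q) dQ = 2.41×26.1450 + ½×1.46×26.1450² = 562.0090.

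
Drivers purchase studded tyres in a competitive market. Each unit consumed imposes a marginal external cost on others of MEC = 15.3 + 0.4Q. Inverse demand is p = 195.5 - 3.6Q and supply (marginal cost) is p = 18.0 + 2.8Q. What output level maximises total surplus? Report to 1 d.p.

Social marginal benefit = demand − MEC = 180.2 - 4.0Q.
Set SMB = MC: 180.2 - 4.0Q = 18.0 + 2.8Q → Q* = 23.8529.

Q* = 23.9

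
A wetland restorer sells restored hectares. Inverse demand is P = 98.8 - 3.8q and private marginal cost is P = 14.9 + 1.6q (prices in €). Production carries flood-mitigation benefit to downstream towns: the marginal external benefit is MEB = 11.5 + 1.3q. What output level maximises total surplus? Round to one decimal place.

q* = 23.3

Social marginal cost = private MC − MEB = 3.4 + 0.3q.
Set SMC = demand: 3.4 + 0.3q = 98.8 - 3.8q → q* = 23.2683.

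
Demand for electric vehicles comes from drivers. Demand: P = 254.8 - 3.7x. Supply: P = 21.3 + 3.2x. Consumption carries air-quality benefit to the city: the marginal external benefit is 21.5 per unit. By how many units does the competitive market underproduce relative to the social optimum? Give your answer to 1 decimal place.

3.1 units

Market equilibrium (private): 21.3 + 3.2x = 254.8 - 3.7x → x_m = 33.8406.
Social marginal benefit = demand + MEB = 276.3 - 3.7x.
Set SMB = MC: 276.3 - 3.7x = 21.3 + 3.2x → x* = 36.9565.
Gap = |33.8406 − 36.9565| = 3.1159.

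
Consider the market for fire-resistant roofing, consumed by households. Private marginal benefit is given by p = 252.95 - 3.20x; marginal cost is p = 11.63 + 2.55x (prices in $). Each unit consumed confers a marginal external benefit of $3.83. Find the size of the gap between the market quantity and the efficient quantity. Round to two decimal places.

Market equilibrium (private): 11.63 + 2.55x = 252.95 - 3.20x → x_m = 41.9687.
Social marginal benefit = demand + MEB = 256.78 - 3.20x.
Set SMB = MC: 256.78 - 3.20x = 11.63 + 2.55x → x* = 42.6348.
Gap = |41.9687 − 42.6348| = 0.6661.

0.67 units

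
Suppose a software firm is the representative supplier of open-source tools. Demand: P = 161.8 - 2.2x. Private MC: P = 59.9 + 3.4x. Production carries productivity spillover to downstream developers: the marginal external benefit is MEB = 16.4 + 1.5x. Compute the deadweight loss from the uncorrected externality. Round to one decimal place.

DWL = 232.8

Market equilibrium (private): 59.9 + 3.4x = 161.8 - 2.2x → x_m = 18.1964.
Social marginal cost = private MC − MEB = 43.5 + 1.9x.
Set SMC = demand: 43.5 + 1.9x = 161.8 - 2.2x → x* = 28.8537.
Between x* and x_m the wedge demand − SMC runs linearly from 0 to MEB(x_m), so the loss is a triangle.
DWL = ½ × 10.6573 × 43.6946 = 232.8332.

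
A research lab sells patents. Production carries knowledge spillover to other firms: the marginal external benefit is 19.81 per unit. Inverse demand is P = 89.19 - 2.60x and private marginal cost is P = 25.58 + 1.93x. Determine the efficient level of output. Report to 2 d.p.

x* = 18.42

Social marginal cost = private MC − MEB = 5.77 + 1.93x.
Set SMC = demand: 5.77 + 1.93x = 89.19 - 2.60x → x* = 18.4150.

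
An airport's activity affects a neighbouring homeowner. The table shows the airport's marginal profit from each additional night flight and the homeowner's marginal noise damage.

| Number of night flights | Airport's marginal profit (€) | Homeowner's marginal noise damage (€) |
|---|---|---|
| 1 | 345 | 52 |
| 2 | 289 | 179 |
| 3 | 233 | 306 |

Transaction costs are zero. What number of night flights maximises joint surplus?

Bargaining reaches the level where marginal profit last exceeds marginal noise damage.
That holds through level 2 (289 ≥ 179) but not at 3 (233 < 306).

2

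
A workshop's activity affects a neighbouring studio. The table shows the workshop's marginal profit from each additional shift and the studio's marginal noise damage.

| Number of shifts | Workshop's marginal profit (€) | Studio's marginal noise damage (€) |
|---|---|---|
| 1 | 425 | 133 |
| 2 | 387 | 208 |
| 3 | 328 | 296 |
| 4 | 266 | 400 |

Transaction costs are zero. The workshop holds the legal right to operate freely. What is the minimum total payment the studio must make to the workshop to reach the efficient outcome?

€266

Left alone the workshop would choose level 4 (marginal profit stays positive).
Efficient level: k* = 3 (marginal profit ≥ marginal noise damage through 3).
The studio must at least cover the workshop's forgone profit from cutting 4→3: 266 = 266.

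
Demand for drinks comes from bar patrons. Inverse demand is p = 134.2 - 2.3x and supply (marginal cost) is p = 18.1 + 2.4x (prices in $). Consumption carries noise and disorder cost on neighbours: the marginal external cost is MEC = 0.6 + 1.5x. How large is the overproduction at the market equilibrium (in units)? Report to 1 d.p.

Market equilibrium (private): 18.1 + 2.4x = 134.2 - 2.3x → x_m = 24.7021.
Social marginal benefit = demand − MEC = 133.6 - 3.8x.
Set SMB = MC: 133.6 - 3.8x = 18.1 + 2.4x → x* = 18.6290.
Gap = |24.7021 − 18.6290| = 6.0731.

6.1 units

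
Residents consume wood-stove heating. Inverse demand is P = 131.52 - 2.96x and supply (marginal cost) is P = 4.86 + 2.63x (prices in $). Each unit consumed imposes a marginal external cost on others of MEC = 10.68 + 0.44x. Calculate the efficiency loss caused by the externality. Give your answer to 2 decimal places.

Market equilibrium (private): 4.86 + 2.63x = 131.52 - 2.96x → x_m = 22.6583.
Social marginal benefit = demand − MEC = 120.84 - 3.40x.
Set SMB = MC: 120.84 - 3.40x = 4.86 + 2.63x → x* = 19.2338.
The welfare-loss triangle has base |x_m − x*| and height MEC(x_m) (the vertical gap between SMB and MC is zero at x* and MEC at x_m).
DWL = ½ × 3.4245 × 20.6497 = 35.3574.

DWL = $35.36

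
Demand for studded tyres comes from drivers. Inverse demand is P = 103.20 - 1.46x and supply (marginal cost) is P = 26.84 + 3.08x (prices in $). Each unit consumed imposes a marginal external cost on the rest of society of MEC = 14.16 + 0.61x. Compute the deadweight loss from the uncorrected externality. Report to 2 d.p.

Market equilibrium (private): 26.84 + 3.08x = 103.20 - 1.46x → x_m = 16.8194.
Social marginal benefit = demand − MEC = 89.04 - 2.07x.
Set SMB = MC: 89.04 - 2.07x = 26.84 + 3.08x → x* = 12.0777.
The loss is the area between SMB and MC from x* to x_m; with linear curves that's a triangle of height MEC(x_m).
DWL = ½ × 4.7417 × 24.4198 = 57.8957.

DWL = $57.90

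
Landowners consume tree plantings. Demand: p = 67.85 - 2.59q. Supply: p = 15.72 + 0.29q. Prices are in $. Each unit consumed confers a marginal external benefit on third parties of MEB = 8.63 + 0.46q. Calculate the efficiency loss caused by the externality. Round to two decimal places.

DWL = $59.40

Market equilibrium (private): 15.72 + 0.29q = 67.85 - 2.59q → q_m = 18.1007.
Social marginal benefit = demand + MEB = 76.48 - 2.13q.
Set SMB = MC: 76.48 - 2.13q = 15.72 + 0.29q → q* = 25.1074.
Height of the DWL triangle at q_m is SMB(q_m) − MC(q_m) = MEB(q_m) = 16.9563.
DWL = ½ × 7.0067 × 16.9563 = 59.4039.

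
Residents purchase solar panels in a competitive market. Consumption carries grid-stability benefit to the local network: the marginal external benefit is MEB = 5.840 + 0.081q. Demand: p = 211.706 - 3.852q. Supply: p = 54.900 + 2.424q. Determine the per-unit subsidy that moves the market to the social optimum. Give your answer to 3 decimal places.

subsidy = 7.967 per unit

Social marginal benefit = demand + MEB = 217.546 - 3.771q.
Set SMB = MC: 217.546 - 3.771q = 54.900 + 2.424q → q* = 26.2544.
The Pigouvian subsidy equals MEB at q*: 5.840 + 0.081×26.2544 = 7.9666.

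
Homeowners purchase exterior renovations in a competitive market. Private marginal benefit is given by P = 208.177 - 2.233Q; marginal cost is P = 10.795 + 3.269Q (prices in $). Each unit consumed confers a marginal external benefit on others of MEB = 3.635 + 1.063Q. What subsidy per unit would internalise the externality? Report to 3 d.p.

subsidy = $51.772 per unit

Social marginal benefit = demand + MEB = 211.812 - 1.170Q.
Set SMB = MC: 211.812 - 1.170Q = 10.795 + 3.269Q → Q* = 45.2843.
The Pigouvian subsidy equals MEB at Q*: 3.635 + 1.063×45.2843 = 51.7722.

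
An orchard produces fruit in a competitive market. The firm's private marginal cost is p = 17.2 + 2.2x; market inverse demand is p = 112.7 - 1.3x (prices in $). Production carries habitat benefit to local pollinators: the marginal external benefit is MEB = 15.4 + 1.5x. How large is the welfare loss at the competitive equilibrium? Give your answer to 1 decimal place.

Market equilibrium (private): 17.2 + 2.2x = 112.7 - 1.3x → x_m = 27.2857.
Social marginal cost = private MC − MEB = 1.8 + 0.7x.
Set SMC = demand: 1.8 + 0.7x = 112.7 - 1.3x → x* = 55.4500.
The welfare-loss triangle has base |x_m − x*| and height MEB(x_m) (the vertical gap between SMC and demand is zero at x* and MEB at x_m).
DWL = ½ × 28.1643 × 56.3286 = 793.2278.

DWL = $793.2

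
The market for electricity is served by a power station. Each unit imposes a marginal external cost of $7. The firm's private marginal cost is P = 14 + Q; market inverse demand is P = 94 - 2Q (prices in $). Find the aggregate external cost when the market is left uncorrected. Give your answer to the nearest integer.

Market equilibrium (private): 14 + Q = 94 - 2Q → Q_m = 26.6667.
Total external cost = MEC × Q_m = 7 × 26.6667 = 186.6669.

$187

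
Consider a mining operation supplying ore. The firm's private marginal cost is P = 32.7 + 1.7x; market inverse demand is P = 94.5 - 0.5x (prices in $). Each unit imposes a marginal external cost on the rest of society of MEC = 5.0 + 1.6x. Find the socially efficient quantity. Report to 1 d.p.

Social marginal cost = private MC + MEC = 37.7 + 3.3x.
Set SMC = demand: 37.7 + 3.3x = 94.5 - 0.5x → x* = 14.9474.

x* = 14.9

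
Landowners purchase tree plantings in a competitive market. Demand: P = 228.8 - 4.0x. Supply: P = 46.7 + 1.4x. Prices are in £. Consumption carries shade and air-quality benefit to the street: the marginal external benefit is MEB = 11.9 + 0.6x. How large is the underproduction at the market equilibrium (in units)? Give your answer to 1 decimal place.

6.7 units

Market equilibrium (private): 46.7 + 1.4x = 228.8 - 4.0x → x_m = 33.7222.
Social marginal benefit = demand + MEB = 240.7 - 3.4x.
Set SMB = MC: 240.7 - 3.4x = 46.7 + 1.4x → x* = 40.4167.
Gap = |33.7222 − 40.4167| = 6.6945.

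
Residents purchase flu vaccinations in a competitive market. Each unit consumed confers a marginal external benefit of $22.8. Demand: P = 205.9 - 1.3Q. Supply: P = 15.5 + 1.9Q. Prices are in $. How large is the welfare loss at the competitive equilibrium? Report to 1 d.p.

Market equilibrium (private): 15.5 + 1.9Q = 205.9 - 1.3Q → Q_m = 59.5000.
Social marginal benefit = demand + MEB = 228.7 - 1.3Q.
Set SMB = MC: 228.7 - 1.3Q = 15.5 + 1.9Q → Q* = 66.6250.
Between Q* and Q_m the wedge SMB − MC runs linearly from 0 to MEB(Q_m), so the loss is a triangle.
DWL = ½ × 7.1250 × 22.8000 = 81.2250.

DWL = $81.2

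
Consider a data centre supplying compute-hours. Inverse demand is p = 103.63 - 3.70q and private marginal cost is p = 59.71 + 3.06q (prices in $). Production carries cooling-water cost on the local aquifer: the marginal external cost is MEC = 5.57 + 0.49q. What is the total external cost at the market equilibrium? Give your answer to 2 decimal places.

Market equilibrium (private): 59.71 + 3.06q = 103.63 - 3.70q → q_m = 6.4970.
Total external cost = ∫₀^{q_m} (5.57 + 0.49q) dq = 5.57×6.4970 + ½×0.49×6.4970² = 46.5300.

$46.53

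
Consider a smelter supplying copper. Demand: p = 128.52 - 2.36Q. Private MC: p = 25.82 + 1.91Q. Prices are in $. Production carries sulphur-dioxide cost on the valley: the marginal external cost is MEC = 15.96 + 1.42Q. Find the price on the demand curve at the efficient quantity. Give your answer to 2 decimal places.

Social marginal cost = private MC + MEC = 41.78 + 3.33Q.
Set SMC = demand: 41.78 + 3.33Q = 128.52 - 2.36Q → Q* = 15.2443.
Consumer price on the demand curve at Q*: 128.52 − 2.36×15.2443 = 92.5435.

P = $92.54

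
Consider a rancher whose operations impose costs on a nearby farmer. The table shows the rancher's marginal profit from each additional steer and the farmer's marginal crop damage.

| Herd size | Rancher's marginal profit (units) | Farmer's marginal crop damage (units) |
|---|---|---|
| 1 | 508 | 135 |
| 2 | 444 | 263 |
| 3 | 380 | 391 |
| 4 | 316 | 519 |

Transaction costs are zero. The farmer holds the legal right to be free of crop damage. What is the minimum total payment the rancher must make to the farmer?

Efficient level: marginal profit ≥ marginal crop damage through level 2, so k* = 2.
With the farmer holding the right, the rancher must at least compensate total damage at k*: 135 + 263 = 398.

398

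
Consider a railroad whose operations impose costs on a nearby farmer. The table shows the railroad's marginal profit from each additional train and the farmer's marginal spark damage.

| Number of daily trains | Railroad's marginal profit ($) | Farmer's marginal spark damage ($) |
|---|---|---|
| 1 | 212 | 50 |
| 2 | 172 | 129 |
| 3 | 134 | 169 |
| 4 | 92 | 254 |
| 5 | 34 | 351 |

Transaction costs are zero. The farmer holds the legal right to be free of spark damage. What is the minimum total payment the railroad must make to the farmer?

$179

Efficient level: marginal profit ≥ marginal spark damage through level 2, so k* = 2.
With the farmer holding the right, the railroad must at least compensate total damage at k*: 50 + 129 = 179.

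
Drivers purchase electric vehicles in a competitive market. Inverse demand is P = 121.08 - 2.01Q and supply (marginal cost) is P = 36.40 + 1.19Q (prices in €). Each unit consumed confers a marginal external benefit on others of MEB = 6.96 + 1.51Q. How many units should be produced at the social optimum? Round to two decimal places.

Q* = 54.22

Social marginal benefit = demand + MEB = 128.04 - 0.50Q.
Set SMB = MC: 128.04 - 0.50Q = 36.40 + 1.19Q → Q* = 54.2249.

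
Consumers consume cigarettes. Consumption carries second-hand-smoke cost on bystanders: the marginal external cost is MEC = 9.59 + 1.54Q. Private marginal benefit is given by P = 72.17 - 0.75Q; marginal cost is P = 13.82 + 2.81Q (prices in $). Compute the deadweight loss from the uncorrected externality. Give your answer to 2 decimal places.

Market equilibrium (private): 13.82 + 2.81Q = 72.17 - 0.75Q → Q_m = 16.3904.
Social marginal benefit = demand − MEC = 62.58 - 2.29Q.
Set SMB = MC: 62.58 - 2.29Q = 13.82 + 2.81Q → Q* = 9.5608.
Height of the DWL triangle at Q_m is MC(Q_m) − SMB(Q_m) = MEC(Q_m) = 34.8313.
DWL = ½ × 6.8296 × 34.8313 = 118.9419.

DWL = $118.94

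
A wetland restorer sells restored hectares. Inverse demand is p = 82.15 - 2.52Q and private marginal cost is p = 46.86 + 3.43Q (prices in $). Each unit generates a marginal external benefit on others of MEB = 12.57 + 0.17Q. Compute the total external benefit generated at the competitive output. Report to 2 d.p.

$77.54

Market equilibrium (private): 46.86 + 3.43Q = 82.15 - 2.52Q → Q_m = 5.9311.
Total external benefit = ∫₀^{Q_m} (12.57 + 0.17Q) dQ = 12.57×5.9311 + ½×0.17×5.9311² = 77.5441.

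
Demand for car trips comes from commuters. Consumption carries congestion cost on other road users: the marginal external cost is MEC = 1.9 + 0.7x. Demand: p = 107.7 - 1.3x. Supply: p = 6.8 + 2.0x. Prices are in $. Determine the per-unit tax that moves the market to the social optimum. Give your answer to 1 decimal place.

tax = $19.2 per unit

Social marginal benefit = demand − MEC = 105.8 - 2.0x.
Set SMB = MC: 105.8 - 2.0x = 6.8 + 2.0x → x* = 24.7500.
The Pigouvian tax equals MEC at x*: 1.9 + 0.7×24.7500 = 19.2250.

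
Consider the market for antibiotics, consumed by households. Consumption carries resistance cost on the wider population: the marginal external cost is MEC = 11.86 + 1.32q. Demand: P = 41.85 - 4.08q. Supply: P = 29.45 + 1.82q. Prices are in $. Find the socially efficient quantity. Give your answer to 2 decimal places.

Social marginal benefit = demand − MEC = 29.99 - 5.40q.
Set SMB = MC: 29.99 - 5.40q = 29.45 + 1.82q → q* = 0.0748.

q* = 0.07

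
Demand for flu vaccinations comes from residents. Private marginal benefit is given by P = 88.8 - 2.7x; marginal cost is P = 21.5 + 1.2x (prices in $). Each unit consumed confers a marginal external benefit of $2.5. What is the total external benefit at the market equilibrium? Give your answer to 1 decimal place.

Market equilibrium (private): 21.5 + 1.2x = 88.8 - 2.7x → x_m = 17.2564.
Total external benefit = MEB × x_m = 2.5 × 17.2564 = 43.1410.

$43.1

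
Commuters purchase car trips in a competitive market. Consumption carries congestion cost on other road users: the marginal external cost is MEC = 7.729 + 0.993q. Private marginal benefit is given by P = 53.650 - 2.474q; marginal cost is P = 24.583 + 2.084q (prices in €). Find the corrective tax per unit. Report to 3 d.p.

tax = €11.546 per unit

Social marginal benefit = demand − MEC = 45.921 - 3.467q.
Set SMB = MC: 45.921 - 3.467q = 24.583 + 2.084q → q* = 3.8440.
The Pigouvian tax equals MEC at q*: 7.729 + 0.993×3.8440 = 11.5461.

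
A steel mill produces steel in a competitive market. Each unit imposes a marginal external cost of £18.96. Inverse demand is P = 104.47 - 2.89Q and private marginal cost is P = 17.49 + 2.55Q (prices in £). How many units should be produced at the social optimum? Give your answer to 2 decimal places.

Social marginal cost = private MC + MEC = 36.45 + 2.55Q.
Set SMC = demand: 36.45 + 2.55Q = 104.47 - 2.89Q → Q* = 12.5037.

Q* = 12.50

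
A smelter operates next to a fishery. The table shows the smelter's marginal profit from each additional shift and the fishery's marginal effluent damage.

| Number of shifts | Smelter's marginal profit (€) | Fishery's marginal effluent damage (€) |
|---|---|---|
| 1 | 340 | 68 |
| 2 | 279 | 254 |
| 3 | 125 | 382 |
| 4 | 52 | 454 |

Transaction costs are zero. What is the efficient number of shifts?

2

Bargaining reaches the level where marginal profit last exceeds marginal effluent damage.
That holds through level 2 (279 ≥ 254) but not at 3 (125 < 382).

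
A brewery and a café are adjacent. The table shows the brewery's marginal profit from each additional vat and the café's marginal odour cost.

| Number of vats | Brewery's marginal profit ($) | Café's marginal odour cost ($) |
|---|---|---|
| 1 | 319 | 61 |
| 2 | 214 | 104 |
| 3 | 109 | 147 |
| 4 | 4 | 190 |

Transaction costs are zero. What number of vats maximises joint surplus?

Bargaining reaches the level where marginal profit last exceeds marginal odour cost.
That holds through level 2 (214 ≥ 104) but not at 3 (109 < 147).

2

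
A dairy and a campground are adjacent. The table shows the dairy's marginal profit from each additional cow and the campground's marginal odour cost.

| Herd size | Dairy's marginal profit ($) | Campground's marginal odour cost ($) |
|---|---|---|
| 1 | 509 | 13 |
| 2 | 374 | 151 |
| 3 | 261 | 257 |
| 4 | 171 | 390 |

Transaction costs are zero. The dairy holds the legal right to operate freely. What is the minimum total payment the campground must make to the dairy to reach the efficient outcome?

Left alone the dairy would choose level 4 (marginal profit stays positive).
Efficient level: k* = 3 (marginal profit ≥ marginal odour cost through 3).
The campground must at least cover the dairy's forgone profit from cutting 4→3: 171 = 171.

$171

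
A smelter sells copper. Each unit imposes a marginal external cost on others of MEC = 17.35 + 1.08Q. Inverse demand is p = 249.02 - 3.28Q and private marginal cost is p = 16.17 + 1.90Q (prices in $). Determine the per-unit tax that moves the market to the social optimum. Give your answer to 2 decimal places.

Social marginal cost = private MC + MEC = 33.52 + 2.98Q.
Set SMC = demand: 33.52 + 2.98Q = 249.02 - 3.28Q → Q* = 34.4249.
The Pigouvian tax equals MEC at Q*: 17.35 + 1.08×34.4249 = 54.5289.

tax = $54.53 per unit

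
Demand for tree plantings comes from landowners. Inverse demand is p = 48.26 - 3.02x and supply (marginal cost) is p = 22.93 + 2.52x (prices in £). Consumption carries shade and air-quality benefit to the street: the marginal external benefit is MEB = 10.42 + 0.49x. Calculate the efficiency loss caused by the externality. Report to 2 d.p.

DWL = £15.87

Market equilibrium (private): 22.93 + 2.52x = 48.26 - 3.02x → x_m = 4.5722.
Social marginal benefit = demand + MEB = 58.68 - 2.53x.
Set SMB = MC: 58.68 - 2.53x = 22.93 + 2.52x → x* = 7.0792.
The loss is the area between SMB and MC from x* to x_m; with linear curves that's a triangle of height MEB(x_m).
DWL = ½ × 2.5070 × 12.6604 = 15.8698.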